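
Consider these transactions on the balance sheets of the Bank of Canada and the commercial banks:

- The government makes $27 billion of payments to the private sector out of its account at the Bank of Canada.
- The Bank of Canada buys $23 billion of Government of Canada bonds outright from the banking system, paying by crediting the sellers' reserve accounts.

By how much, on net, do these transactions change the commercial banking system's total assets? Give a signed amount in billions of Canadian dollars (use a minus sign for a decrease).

Government spending $27 billion: bank balance sheets expand → +$27B.
OMO purchase (from banks) $23 billion: just an asset swap on bank balance sheets → 0.
Net: 27 + 0 = +$27 billion.

+$27 billion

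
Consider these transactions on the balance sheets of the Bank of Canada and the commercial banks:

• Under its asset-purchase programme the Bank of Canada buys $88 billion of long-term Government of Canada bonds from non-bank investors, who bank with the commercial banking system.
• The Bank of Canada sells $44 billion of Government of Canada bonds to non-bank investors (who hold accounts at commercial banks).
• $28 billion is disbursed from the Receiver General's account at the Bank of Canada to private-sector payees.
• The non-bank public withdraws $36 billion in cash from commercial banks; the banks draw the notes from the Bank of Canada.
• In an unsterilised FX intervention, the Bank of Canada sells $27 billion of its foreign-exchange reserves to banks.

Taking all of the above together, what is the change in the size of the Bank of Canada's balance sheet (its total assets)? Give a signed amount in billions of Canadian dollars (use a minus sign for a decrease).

Asset purchase (from non-banks) $88 billion: a Bank of Canada asset is acquired → +$88B.
Asset sale (to non-banks) $44 billion: a Bank of Canada asset is shed → −$44B.
Government spending $28 billion: only the composition of liabilities changes → 0.
Currency withdrawal $36 billion: only the composition of liabilities changes → 0.
FX sale $27 billion: a Bank of Canada asset is shed → −$27B.
Net: 88 − 44 + 0 + 0 − 27 = +$17 billion.

+$17 billion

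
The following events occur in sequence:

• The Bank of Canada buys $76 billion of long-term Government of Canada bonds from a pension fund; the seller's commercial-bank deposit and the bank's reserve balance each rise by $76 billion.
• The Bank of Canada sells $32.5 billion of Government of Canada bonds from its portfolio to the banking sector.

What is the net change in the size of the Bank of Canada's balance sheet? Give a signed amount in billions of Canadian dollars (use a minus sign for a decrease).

Asset purchase (from non-banks) $76 billion: a Bank of Canada asset is acquired → +$76B.
OMO sale (to banks) $32.5 billion: a Bank of Canada asset is shed → −$32.5B.
Net: 76 − 32.5 = +$43.5 billion.

+$43.5 billion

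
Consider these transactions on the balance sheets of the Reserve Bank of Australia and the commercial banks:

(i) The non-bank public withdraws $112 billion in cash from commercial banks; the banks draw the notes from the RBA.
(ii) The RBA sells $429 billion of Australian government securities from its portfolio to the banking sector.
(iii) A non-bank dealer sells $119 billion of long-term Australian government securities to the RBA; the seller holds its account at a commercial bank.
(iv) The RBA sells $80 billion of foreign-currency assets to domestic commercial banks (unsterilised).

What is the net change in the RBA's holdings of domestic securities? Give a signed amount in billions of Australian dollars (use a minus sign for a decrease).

Currency withdrawal $112 billion: the RBA's securities portfolio is untouched → 0.
OMO sale (to banks) $429 billion: securities removed from the RBA's portfolio → −$429B.
Asset purchase (from non-banks) $119 billion: securities added to the RBA's portfolio → +$119B.
FX sale $80 billion: the RBA's securities portfolio is untouched → 0.
Net: 0 − 429 + 119 + 0 = -$310 billion.

-$310 billion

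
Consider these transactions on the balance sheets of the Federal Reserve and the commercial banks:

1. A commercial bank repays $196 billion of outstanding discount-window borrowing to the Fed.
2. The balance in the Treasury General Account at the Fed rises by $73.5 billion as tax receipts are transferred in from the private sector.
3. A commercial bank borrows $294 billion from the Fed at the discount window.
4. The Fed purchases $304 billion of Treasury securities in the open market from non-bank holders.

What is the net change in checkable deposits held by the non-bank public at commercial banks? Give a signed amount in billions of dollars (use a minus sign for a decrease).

Discount-window repayment $196 billion: the counterparty is a bank, so public deposits are unchanged → 0.
Government account inflow $73.5 billion: non-bank counterparties' bank balances fall → −$73.5B.
Discount-window loan $294 billion: the counterparty is a bank, so public deposits are unchanged → 0.
Asset purchase (from non-banks) $304 billion: non-bank counterparties' bank balances rise → +$304B.
Net: 0 − 73.5 + 0 + 304 = +$230.5 billion.

+$230.5 billion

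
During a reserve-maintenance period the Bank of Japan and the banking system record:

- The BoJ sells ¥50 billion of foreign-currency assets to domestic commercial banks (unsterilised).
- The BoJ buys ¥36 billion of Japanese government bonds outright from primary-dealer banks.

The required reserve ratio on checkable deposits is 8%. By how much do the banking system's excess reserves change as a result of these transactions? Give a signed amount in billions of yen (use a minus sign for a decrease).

-¥14 billion

FX sale ¥50 billion: reserves −¥50B, deposits 0.
OMO purchase (from banks) ¥36 billion: reserves +¥36B, deposits 0.
Totals: Δreserves = −¥14B, Δdeposits = 0.
Δrequired reserves = 8% × 0 = 0.
Δexcess reserves = Δreserves − Δrequired = −¥14B − (0) = -¥14 billion.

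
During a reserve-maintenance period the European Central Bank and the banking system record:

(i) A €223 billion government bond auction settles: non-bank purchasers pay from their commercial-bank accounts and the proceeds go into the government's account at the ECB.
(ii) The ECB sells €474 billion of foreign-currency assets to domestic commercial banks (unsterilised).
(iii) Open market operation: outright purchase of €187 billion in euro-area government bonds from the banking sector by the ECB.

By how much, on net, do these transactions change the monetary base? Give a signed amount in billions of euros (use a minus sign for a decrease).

Government account inflow €223 billion: reserves shift to a non-base liability → −€223B.
FX sale €474 billion: ECB balance sheet contracts → −€474B.
OMO purchase (from banks) €187 billion: ECB balance sheet expands → +€187B.
Net: −223 − 474 + 187 = -€510 billion.

-€510 billion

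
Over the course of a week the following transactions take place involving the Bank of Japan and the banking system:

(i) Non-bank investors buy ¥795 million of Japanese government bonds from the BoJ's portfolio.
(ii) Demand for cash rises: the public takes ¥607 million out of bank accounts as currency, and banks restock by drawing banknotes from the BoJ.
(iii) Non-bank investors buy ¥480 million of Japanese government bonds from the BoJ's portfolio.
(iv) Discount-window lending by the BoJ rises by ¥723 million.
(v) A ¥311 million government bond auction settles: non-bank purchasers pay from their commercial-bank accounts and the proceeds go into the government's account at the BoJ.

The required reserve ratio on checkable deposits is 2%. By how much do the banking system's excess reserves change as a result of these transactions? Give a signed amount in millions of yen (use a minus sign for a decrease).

-¥1426.14 million

Asset sale (to non-banks) ¥795 million: reserves −¥795M, deposits −¥795M.
Currency withdrawal ¥607 million: reserves −¥607M, deposits −¥607M.
Asset sale (to non-banks) ¥480 million: reserves −¥480M, deposits −¥480M.
Discount-window loan ¥723 million: reserves +¥723M, deposits 0.
Government account inflow ¥311 million: reserves −¥311M, deposits −¥311M.
Totals: Δreserves = −¥1470M, Δdeposits = −¥2193M.
Δrequired reserves = 2% × −¥2193M = −¥43.86M.
Δexcess reserves = Δreserves − Δrequired = −¥1470M − (−¥43.86M) = -¥1426.14 million.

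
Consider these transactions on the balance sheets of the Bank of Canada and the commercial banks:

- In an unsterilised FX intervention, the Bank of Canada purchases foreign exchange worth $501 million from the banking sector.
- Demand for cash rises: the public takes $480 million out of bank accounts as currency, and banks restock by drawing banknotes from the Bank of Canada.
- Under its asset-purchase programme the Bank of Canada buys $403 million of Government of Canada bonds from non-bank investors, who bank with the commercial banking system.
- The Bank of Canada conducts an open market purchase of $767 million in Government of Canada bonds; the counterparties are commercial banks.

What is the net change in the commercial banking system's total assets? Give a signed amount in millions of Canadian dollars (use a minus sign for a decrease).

-$77 million

Bank of Canada balance sheet:
  Assets:      Securities +$1170M, Foreign assets +$501M
  Liabilities: Bank reserves +$1191M, Currency in circulation +$480M
Commercial banking system:
  Assets:      Reserves at CB +$1191M, Securities −$767M, Foreign assets −$501M
  Liabilities: Checkable deposits −$77M
Change in total bank assets = -$77 million.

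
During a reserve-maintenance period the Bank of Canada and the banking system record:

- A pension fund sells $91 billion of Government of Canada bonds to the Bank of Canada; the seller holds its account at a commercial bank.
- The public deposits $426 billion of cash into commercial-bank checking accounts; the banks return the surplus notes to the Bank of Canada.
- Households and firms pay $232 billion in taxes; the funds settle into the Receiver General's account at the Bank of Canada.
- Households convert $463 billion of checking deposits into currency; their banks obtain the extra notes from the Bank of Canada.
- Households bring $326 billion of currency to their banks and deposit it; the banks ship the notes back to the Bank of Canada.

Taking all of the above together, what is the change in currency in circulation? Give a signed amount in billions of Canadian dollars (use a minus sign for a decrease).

-$289 billion

Asset purchase (from non-banks) $91 billion: no currency enters or leaves circulation → 0.
Currency deposit $426 billion: notes return to the central bank → −$426B.
Government account inflow $232 billion: no currency enters or leaves circulation → 0.
Currency withdrawal $463 billion: notes leave the central bank → +$463B.
Currency deposit $326 billion: notes return to the central bank → −$326B.
Net: 0 − 426 + 0 + 463 − 326 = -$289 billion.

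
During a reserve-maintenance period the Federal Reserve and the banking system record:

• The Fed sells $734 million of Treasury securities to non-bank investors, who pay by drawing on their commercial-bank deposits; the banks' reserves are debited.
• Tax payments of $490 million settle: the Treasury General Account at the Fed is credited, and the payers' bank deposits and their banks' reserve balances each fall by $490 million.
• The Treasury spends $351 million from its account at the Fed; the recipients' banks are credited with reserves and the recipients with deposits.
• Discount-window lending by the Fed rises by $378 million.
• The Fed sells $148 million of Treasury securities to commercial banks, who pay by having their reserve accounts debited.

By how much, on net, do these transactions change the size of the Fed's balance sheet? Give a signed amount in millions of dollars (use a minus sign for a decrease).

-$504 million

Asset sale (to non-banks) $734 million: a Fed asset is shed → −$734M.
Government account inflow $490 million: only the composition of liabilities changes → 0.
Government spending $351 million: only the composition of liabilities changes → 0.
Discount-window loan $378 million: a Fed asset is acquired → +$378M.
OMO sale (to banks) $148 million: a Fed asset is shed → −$148M.
Net: −734 + 0 + 0 + 378 − 148 = -$504 million.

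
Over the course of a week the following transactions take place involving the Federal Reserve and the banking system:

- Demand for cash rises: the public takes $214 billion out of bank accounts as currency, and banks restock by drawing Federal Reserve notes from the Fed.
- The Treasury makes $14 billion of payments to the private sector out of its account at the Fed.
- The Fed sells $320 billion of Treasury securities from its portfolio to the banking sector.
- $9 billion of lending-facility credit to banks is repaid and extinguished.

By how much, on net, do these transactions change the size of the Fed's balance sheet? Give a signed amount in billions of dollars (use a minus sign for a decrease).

-$329 billion

Fed balance sheet:
  Assets:      Securities −$320B, Loans to banks −$9B
  Liabilities: Bank reserves −$529B, Currency in circulation +$214B, Government deposits −$14B
Commercial banking system:
  Assets:      Reserves at CB −$529B, Securities +$320B
  Liabilities: Checkable deposits −$200B, Borrowings from CB −$9B
Change in total Fed assets = -$329 billion.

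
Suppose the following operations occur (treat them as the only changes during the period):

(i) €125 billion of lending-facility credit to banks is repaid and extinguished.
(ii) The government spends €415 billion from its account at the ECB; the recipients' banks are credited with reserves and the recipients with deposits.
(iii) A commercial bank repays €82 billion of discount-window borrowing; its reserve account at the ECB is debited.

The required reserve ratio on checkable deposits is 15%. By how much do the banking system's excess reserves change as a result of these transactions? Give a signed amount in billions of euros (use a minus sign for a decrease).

+€145.75 billion

Discount-window repayment €125 billion: reserves −€125B, deposits 0.
Government spending €415 billion: reserves +€415B, deposits +€415B.
Discount-window repayment €82 billion: reserves −€82B, deposits 0.
Totals: Δreserves = +€208B, Δdeposits = +€415B.
Δrequired reserves = 15% × +€415B = +€62.25B.
Δexcess reserves = Δreserves − Δrequired = +€208B − (+€62.25B) = +€145.75 billion.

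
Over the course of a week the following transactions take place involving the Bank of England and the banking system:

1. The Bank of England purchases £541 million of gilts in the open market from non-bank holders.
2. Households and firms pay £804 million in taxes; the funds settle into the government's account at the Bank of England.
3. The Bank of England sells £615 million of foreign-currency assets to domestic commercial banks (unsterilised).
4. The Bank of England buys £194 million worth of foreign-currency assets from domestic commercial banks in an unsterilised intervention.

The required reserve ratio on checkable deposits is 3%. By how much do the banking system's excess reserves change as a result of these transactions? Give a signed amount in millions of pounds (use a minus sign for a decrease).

Asset purchase (from non-banks) £541 million: reserves +£541M, deposits +£541M.
Government account inflow £804 million: reserves −£804M, deposits −£804M.
FX sale £615 million: reserves −£615M, deposits 0.
FX purchase £194 million: reserves +£194M, deposits 0.
Totals: Δreserves = −£684M, Δdeposits = −£263M.
Δrequired reserves = 3% × −£263M = −£7.89M.
Δexcess reserves = Δreserves − Δrequired = −£684M − (−£7.89M) = -£676.11 million.

-£676.11 million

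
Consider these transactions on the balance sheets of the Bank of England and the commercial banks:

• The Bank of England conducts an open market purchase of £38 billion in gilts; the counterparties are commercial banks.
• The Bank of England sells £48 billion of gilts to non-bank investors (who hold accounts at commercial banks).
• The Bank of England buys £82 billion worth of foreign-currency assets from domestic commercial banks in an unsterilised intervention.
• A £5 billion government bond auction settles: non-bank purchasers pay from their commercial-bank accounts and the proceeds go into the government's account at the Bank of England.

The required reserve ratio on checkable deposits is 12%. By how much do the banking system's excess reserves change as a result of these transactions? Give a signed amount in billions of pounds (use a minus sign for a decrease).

OMO purchase (from banks) £38 billion: reserves +£38B, deposits 0.
Asset sale (to non-banks) £48 billion: reserves −£48B, deposits −£48B.
FX purchase £82 billion: reserves +£82B, deposits 0.
Government account inflow £5 billion: reserves −£5B, deposits −£5B.
Totals: Δreserves = +£67B, Δdeposits = −£53B.
Δrequired reserves = 12% × −£53B = −£6.36B.
Δexcess reserves = Δreserves − Δrequired = +£67B − (−£6.36B) = +£73.36 billion.

+£73.36 billion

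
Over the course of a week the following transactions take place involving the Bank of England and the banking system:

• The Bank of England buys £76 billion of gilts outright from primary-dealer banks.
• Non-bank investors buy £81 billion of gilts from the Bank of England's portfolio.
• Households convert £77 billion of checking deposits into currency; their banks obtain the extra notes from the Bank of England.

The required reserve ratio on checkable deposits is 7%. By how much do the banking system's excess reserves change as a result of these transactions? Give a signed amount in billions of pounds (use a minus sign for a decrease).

OMO purchase (from banks) £76 billion: reserves +£76B, deposits 0.
Asset sale (to non-banks) £81 billion: reserves −£81B, deposits −£81B.
Currency withdrawal £77 billion: reserves −£77B, deposits −£77B.
Totals: Δreserves = −£82B, Δdeposits = −£158B.
Δrequired reserves = 7% × −£158B = −£11.06B.
Δexcess reserves = Δreserves − Δrequired = −£82B − (−£11.06B) = -£70.94 billion.

-£70.94 billion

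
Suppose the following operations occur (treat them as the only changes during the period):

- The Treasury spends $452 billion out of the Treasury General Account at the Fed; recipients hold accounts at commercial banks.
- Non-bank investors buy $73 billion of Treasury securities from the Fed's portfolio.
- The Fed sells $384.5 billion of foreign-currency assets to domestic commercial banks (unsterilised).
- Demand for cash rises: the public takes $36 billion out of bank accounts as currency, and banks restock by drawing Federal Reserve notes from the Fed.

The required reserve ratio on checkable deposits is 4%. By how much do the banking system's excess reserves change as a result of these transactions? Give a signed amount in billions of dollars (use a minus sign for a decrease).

Government spending $452 billion: reserves +$452B, deposits +$452B.
Asset sale (to non-banks) $73 billion: reserves −$73B, deposits −$73B.
FX sale $384.5 billion: reserves −$384.5B, deposits 0.
Currency withdrawal $36 billion: reserves −$36B, deposits −$36B.
Totals: Δreserves = −$41.5B, Δdeposits = +$343B.
Δrequired reserves = 4% × +$343B = +$13.72B.
Δexcess reserves = Δreserves − Δrequired = −$41.5B − (+$13.72B) = -$55.22 billion.

-$55.22 billion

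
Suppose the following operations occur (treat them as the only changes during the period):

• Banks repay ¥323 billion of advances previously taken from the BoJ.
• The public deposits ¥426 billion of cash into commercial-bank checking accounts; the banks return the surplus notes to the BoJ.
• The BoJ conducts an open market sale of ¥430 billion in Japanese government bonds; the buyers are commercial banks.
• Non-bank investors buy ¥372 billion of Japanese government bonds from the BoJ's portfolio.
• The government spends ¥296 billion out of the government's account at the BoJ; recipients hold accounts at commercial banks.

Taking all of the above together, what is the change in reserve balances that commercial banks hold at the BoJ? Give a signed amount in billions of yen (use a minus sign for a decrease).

-¥403 billion

BoJ balance sheet:
  Assets:      Securities −¥802B, Loans to banks −¥323B
  Liabilities: Bank reserves −¥403B, Currency in circulation −¥426B, Government deposits −¥296B
Commercial banking system:
  Assets:      Reserves at CB −¥403B, Securities +¥430B
  Liabilities: Checkable deposits +¥350B, Borrowings from CB −¥323B
So the change in reserve balances that commercial banks hold at the BoJ is -¥403 billion.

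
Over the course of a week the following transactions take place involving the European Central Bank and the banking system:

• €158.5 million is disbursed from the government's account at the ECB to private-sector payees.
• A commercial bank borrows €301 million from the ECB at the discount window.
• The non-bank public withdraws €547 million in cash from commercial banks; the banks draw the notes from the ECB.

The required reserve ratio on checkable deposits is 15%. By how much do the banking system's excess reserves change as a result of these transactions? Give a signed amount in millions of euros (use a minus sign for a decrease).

-€29.225 million

Government spending €158.5 million: reserves +€158.5M, deposits +€158.5M.
Discount-window loan €301 million: reserves +€301M, deposits 0.
Currency withdrawal €547 million: reserves −€547M, deposits −€547M.
Totals: Δreserves = −€87.5M, Δdeposits = −€388.5M.
Δrequired reserves = 15% × −€388.5M = −€58.275M.
Δexcess reserves = Δreserves − Δrequired = −€87.5M − (−€58.275M) = -€29.225 million.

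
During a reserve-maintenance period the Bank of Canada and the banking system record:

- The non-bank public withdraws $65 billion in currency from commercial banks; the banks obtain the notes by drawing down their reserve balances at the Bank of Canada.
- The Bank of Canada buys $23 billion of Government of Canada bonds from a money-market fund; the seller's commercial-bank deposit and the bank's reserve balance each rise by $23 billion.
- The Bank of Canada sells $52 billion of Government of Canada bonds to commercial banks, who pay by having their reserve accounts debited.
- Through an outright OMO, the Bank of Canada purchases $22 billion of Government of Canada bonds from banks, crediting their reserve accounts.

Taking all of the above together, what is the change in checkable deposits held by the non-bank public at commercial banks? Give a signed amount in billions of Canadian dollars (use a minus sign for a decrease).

-$42 billion

Currency withdrawal $65 billion: non-bank counterparties' bank balances fall → −$65B.
Asset purchase (from non-banks) $23 billion: non-bank counterparties' bank balances rise → +$23B.
OMO sale (to banks) $52 billion: the counterparty is a bank, so public deposits are unchanged → 0.
OMO purchase (from banks) $22 billion: the counterparty is a bank, so public deposits are unchanged → 0.
Net: −65 + 23 + 0 + 0 = -$42 billion.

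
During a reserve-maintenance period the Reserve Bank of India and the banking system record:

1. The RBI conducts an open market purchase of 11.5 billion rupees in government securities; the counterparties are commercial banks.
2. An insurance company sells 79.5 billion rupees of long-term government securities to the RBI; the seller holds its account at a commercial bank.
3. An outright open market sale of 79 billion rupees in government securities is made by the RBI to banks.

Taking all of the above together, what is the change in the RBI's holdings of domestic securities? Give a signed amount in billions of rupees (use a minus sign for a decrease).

OMO purchase (from banks) 11.5 billion rupees: securities added to the RBI's portfolio → +11.5B.
Asset purchase (from non-banks) 79.5 billion rupees: securities added to the RBI's portfolio → +79.5B.
OMO sale (to banks) 79 billion rupees: securities removed from the RBI's portfolio → −79B.
Net: 11.5 + 79.5 − 79 = +12 billion.

+12 billion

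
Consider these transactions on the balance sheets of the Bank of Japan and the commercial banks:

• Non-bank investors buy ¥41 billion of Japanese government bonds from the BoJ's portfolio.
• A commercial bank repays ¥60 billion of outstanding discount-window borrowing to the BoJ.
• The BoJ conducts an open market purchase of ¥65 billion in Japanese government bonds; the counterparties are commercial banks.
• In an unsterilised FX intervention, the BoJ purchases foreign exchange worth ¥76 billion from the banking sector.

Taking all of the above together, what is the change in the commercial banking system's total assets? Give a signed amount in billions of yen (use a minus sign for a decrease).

Asset sale (to non-banks) ¥41 billion: bank balance sheets shrink → −¥41B.
Discount-window repayment ¥60 billion: bank balance sheets shrink → −¥60B.
OMO purchase (from banks) ¥65 billion: just an asset swap on bank balance sheets → 0.
FX purchase ¥76 billion: just an asset swap on bank balance sheets → 0.
Net: −41 − 60 + 0 + 0 = -¥101 billion.

-¥101 billion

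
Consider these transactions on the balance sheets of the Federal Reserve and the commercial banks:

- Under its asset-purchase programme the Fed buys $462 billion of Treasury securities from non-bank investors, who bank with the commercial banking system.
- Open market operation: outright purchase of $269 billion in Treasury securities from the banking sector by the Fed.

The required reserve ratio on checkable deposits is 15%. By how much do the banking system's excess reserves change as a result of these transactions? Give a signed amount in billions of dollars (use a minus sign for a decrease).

Asset purchase (from non-banks) $462 billion: reserves +$462B, deposits +$462B.
OMO purchase (from banks) $269 billion: reserves +$269B, deposits 0.
Totals: Δreserves = +$731B, Δdeposits = +$462B.
Δrequired reserves = 15% × +$462B = +$69.3B.
Δexcess reserves = Δreserves − Δrequired = +$731B − (+$69.3B) = +$661.7 billion.

+$661.7 billion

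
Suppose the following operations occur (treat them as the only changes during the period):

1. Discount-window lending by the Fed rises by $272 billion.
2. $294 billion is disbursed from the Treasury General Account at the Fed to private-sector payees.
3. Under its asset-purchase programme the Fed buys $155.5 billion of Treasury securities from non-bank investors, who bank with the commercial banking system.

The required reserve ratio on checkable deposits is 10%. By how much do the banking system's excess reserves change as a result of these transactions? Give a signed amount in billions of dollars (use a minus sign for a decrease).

Discount-window loan $272 billion: reserves +$272B, deposits 0.
Government spending $294 billion: reserves +$294B, deposits +$294B.
Asset purchase (from non-banks) $155.5 billion: reserves +$155.5B, deposits +$155.5B.
Totals: Δreserves = +$721.5B, Δdeposits = +$449.5B.
Δrequired reserves = 10% × +$449.5B = +$44.95B.
Δexcess reserves = Δreserves − Δrequired = +$721.5B − (+$44.95B) = +$676.55 billion.

+$676.55 billion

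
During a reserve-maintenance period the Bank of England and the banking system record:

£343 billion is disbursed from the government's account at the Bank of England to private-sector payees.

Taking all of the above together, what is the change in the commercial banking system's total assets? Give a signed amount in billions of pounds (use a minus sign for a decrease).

Government spending £343 billion: bank balance sheets expand → +£343B.

+£343 billion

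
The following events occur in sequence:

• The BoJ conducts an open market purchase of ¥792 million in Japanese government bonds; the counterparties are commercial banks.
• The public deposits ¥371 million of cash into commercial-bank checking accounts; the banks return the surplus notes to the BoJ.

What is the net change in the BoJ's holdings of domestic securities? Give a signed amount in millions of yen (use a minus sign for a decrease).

+¥792 million

BoJ balance sheet:
  Assets:      Securities +¥792M
  Liabilities: Bank reserves +¥1163M, Currency in circulation −¥371M
Commercial banking system:
  Assets:      Reserves at CB +¥1163M, Securities −¥792M
  Liabilities: Checkable deposits +¥371M
So the change in the BoJ's holdings of domestic securities is +¥792 million.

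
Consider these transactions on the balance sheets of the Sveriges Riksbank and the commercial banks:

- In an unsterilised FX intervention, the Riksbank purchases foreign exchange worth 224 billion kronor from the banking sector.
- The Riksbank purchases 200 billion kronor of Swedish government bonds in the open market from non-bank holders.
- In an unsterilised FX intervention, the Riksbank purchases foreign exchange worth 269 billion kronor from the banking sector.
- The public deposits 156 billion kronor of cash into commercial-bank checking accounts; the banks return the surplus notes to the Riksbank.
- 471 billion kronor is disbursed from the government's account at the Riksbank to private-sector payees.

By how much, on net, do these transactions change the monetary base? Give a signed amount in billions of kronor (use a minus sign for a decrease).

FX purchase 224 billion kronor: Riksbank balance sheet expands → +224B.
Asset purchase (from non-banks) 200 billion kronor: Riksbank balance sheet expands → +200B.
FX purchase 269 billion kronor: Riksbank balance sheet expands → +269B.
Currency deposit 156 billion kronor: just a shift between currency and reserves — both are base money → 0.
Government spending 471 billion kronor: a non-base liability converts back to reserves → +471B.
Net: 224 + 200 + 269 + 0 + 471 = +1164 billion.

+1164 billion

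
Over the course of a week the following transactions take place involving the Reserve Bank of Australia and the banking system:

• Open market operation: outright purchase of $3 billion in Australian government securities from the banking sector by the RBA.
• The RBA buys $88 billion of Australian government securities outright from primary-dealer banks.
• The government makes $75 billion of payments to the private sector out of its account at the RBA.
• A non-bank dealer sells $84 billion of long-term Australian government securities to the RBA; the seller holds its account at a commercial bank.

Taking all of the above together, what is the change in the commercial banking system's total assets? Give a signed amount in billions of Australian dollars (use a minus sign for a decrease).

OMO purchase (from banks) $3 billion: just an asset swap on bank balance sheets → 0.
OMO purchase (from banks) $88 billion: just an asset swap on bank balance sheets → 0.
Government spending $75 billion: bank balance sheets expand → +$75B.
Asset purchase (from non-banks) $84 billion: bank balance sheets expand → +$84B.
Net: 0 + 0 + 75 + 84 = +$159 billion.

+$159 billion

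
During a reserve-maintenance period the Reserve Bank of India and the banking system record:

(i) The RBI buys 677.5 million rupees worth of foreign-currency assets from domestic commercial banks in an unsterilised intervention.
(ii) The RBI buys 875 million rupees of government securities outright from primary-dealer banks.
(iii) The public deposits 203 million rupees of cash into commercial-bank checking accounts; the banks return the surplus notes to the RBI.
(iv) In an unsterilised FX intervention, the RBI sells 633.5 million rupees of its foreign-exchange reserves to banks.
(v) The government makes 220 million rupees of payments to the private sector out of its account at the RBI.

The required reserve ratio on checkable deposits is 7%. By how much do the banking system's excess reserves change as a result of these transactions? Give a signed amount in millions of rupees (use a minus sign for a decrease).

+1312.39 million

FX purchase 677.5 million rupees: reserves +677.5M, deposits 0.
OMO purchase (from banks) 875 million rupees: reserves +875M, deposits 0.
Currency deposit 203 million rupees: reserves +203M, deposits +203M.
FX sale 633.5 million rupees: reserves −633.5M, deposits 0.
Government spending 220 million rupees: reserves +220M, deposits +220M.
Totals: Δreserves = +1342M, Δdeposits = +423M.
Δrequired reserves = 7% × +423M = +29.61M.
Δexcess reserves = Δreserves − Δrequired = +1342M − (+29.61M) = +1312.39 million.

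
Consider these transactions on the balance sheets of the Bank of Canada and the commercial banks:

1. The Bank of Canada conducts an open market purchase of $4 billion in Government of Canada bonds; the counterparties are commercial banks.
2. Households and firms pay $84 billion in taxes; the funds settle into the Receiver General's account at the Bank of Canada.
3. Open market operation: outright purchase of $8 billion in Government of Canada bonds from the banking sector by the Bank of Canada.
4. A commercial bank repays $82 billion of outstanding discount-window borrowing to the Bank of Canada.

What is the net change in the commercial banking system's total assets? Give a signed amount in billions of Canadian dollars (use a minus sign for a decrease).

Bank of Canada balance sheet:
  Assets:      Securities +$12B, Loans to banks −$82B
  Liabilities: Bank reserves −$154B, Government deposits +$84B
Commercial banking system:
  Assets:      Reserves at CB −$154B, Securities −$12B
  Liabilities: Checkable deposits −$84B, Borrowings from CB −$82B
Change in total bank assets = -$166 billion.

-$166 billion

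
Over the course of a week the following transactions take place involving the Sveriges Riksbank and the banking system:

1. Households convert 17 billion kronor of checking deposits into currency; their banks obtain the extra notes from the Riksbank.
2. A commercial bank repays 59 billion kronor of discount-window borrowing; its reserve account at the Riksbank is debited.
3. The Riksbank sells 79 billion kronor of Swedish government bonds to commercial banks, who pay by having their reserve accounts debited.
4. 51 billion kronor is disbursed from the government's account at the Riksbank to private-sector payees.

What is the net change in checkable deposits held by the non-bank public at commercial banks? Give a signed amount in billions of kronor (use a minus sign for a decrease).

+34 billion

Currency withdrawal 17 billion kronor: non-bank counterparties' bank balances fall → −17B.
Discount-window repayment 59 billion kronor: the counterparty is a bank, so public deposits are unchanged → 0.
OMO sale (to banks) 79 billion kronor: the counterparty is a bank, so public deposits are unchanged → 0.
Government spending 51 billion kronor: non-bank counterparties' bank balances rise → +51B.
Net: −17 + 0 + 0 + 51 = +34 billion.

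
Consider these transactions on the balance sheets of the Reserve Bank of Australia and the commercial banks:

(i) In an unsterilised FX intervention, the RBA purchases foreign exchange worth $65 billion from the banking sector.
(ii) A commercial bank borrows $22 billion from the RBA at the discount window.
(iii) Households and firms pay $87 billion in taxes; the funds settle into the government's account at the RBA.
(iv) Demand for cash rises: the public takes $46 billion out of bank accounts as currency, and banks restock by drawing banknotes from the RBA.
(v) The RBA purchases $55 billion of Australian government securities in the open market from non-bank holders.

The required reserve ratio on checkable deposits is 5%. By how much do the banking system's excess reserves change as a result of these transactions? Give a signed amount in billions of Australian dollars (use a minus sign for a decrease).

+$12.9 billion

FX purchase $65 billion: reserves +$65B, deposits 0.
Discount-window loan $22 billion: reserves +$22B, deposits 0.
Government account inflow $87 billion: reserves −$87B, deposits −$87B.
Currency withdrawal $46 billion: reserves −$46B, deposits −$46B.
Asset purchase (from non-banks) $55 billion: reserves +$55B, deposits +$55B.
Totals: Δreserves = +$9B, Δdeposits = −$78B.
Δrequired reserves = 5% × −$78B = −$3.9B.
Δexcess reserves = Δreserves − Δrequired = +$9B − (−$3.9B) = +$12.9 billion.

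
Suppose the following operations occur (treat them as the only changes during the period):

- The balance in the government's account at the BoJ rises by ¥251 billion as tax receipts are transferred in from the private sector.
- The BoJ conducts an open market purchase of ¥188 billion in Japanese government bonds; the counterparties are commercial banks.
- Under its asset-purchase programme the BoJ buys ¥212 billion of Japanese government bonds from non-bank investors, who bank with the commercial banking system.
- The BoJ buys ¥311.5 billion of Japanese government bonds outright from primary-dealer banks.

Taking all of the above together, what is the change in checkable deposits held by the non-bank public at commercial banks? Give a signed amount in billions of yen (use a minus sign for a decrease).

-¥39 billion

Government account inflow ¥251 billion: non-bank counterparties' bank balances fall → −¥251B.
OMO purchase (from banks) ¥188 billion: the counterparty is a bank, so public deposits are unchanged → 0.
Asset purchase (from non-banks) ¥212 billion: non-bank counterparties' bank balances rise → +¥212B.
OMO purchase (from banks) ¥311.5 billion: the counterparty is a bank, so public deposits are unchanged → 0.
Net: −251 + 0 + 212 + 0 = -¥39 billion.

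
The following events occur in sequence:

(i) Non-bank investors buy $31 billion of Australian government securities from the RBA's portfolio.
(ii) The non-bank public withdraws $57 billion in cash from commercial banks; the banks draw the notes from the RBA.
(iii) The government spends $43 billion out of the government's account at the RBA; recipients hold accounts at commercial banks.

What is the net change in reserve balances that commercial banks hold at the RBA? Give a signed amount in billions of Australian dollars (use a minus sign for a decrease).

-$45 billion

RBA balance sheet:
  Assets:      Securities −$31B
  Liabilities: Bank reserves −$45B, Currency in circulation +$57B, Government deposits −$43B
So the change in reserve balances that commercial banks hold at the RBA is -$45 billion.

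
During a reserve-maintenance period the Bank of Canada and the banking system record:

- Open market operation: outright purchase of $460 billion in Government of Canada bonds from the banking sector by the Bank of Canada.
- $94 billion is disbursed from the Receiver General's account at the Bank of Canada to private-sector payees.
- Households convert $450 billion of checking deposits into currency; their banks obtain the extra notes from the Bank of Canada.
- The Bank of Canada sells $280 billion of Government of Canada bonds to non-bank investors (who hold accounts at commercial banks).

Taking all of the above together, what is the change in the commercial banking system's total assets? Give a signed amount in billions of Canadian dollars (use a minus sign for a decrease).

-$636 billion

Bank of Canada balance sheet:
  Assets:      Securities +$180B
  Liabilities: Bank reserves −$176B, Currency in circulation +$450B, Government deposits −$94B
Commercial banking system:
  Assets:      Reserves at CB −$176B, Securities −$460B
  Liabilities: Checkable deposits −$636B
Change in total bank assets = -$636 billion.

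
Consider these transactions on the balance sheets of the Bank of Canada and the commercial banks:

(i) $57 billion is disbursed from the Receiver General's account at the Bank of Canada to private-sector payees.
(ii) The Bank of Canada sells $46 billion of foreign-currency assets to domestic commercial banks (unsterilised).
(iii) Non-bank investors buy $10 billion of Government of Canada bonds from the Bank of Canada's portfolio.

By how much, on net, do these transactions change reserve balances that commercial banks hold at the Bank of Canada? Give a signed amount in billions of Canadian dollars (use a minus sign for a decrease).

+$1 billion

Government spending $57 billion: government payments flow into bank reserve accounts → +$57B.
FX sale $46 billion: the buying banks pay out of their reserve balances → −$46B.
Asset sale (to non-banks) $10 billion: the non-bank buyers' banks settle from reserves → −$10B.
Net: 57 − 46 − 10 = +$1 billion.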